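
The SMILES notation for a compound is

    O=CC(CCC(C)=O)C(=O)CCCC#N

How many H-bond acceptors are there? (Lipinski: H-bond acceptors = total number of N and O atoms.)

4

N atoms: 1; O atoms: 3.
Lipinski HBA = 1 + 3 = 4.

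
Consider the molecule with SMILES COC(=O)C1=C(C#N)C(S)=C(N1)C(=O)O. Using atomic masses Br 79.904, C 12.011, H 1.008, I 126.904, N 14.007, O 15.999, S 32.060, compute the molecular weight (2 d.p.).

226.21 g/mol

First, the molecular formula is C8H6N2O4S (counting implicit H from valence).
  C: 8 × 12.011 = 96.088
  H: 6 × 1.008 = 6.048
  N: 2 × 14.007 = 28.014
  O: 4 × 15.999 = 63.996
  S: 1 × 32.060 = 32.060
Sum: 8×12.011 + 6×1.008 + 2×14.007 + 4×15.999 + 1×32.060 = 226.206 → 226.21 g/mol.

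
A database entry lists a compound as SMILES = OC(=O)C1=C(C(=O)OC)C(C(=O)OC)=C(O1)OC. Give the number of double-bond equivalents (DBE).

6

Degree of unsaturation = (number of rings) + (number of π bonds).
Ring closures in the SMILES: 1.
π bonds: 5 double bonds (each 1 DoU) → 5 DoU from unsaturation.
Total DoU = 1 + 5 = 6.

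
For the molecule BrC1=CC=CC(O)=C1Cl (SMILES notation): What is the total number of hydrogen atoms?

4

Walk through each heavy atom and fill implicit hydrogens from standard valence (C 4, N 3, O 2, S 2, halogen 1):
  atom 1: Br (halogen, monovalent) → 0 H
  atom 2: C, bond orders sum to 4 (valence 4) → 0 H
  atom 3: C, bond orders sum to 3 (valence 4) → 1 H
  atom 4: C, bond orders sum to 3 (valence 4) → 1 H
  atom 5: C, bond orders sum to 3 (valence 4) → 1 H
  atom 6: C, bond orders sum to 4 (valence 4) → 0 H
  atom 7: O, bond orders sum to 1 (valence 2) → 1 H
  atom 8: C, bond orders sum to 4 (valence 4) → 0 H
  atom 9: Cl (halogen, monovalent) → 0 H
Total hydrogens: 4.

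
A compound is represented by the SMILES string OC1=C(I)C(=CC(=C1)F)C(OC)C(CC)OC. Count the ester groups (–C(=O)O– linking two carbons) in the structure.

0

Scan the SMILES for the ester motif — none present.
Groups that are present: 2 ether, 1 hydroxyl.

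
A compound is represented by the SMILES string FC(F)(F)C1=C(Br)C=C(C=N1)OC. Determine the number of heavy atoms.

Every atom symbol written in the SMILES (organic subset) is one heavy atom; implicit H are not written.
Heavy atoms by element → Br:1, C:7, F:3, N:1, O:1.
Total: 13.

13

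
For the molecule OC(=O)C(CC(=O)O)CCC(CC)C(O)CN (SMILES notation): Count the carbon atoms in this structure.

11

Count every carbon token in the SMILES (each C, including those in ring-closure positions and inside branches).
Carbon count: 11.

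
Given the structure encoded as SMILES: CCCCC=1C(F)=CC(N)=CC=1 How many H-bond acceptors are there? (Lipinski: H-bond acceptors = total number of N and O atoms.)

N atoms: 1; O atoms: 0.
Lipinski HBA = 1 + 0 = 1.

1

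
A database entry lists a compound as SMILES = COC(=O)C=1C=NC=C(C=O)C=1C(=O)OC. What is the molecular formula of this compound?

C10H9NO5

Walk through each heavy atom and fill implicit hydrogens from standard valence (C 4, N 3, O 2, S 2, halogen 1):
  atom 1: C, bond orders sum to 1 (valence 4) → 3 H
  atom 2: O, bond orders sum to 2 (valence 2) → 0 H
  atom 3: C, bond orders sum to 4 (valence 4) → 0 H
  atom 4: O, bond orders sum to 2 (valence 2) → 0 H
  atom 5: C, bond orders sum to 4 (valence 4) → 0 H
  atom 6: C, bond orders sum to 3 (valence 4) → 1 H
  atom 7: N, bond orders sum to 3 (valence 3) → 0 H
  atom 8: C, bond orders sum to 3 (valence 4) → 1 H
  atom 9: C, bond orders sum to 4 (valence 4) → 0 H
  atom 10: C, bond orders sum to 3 (valence 4) → 1 H
  atom 11: O, bond orders sum to 2 (valence 2) → 0 H
  atom 12: C, bond orders sum to 4 (valence 4) → 0 H
  atom 13: C, bond orders sum to 4 (valence 4) → 0 H
  atom 14: O, bond orders sum to 2 (valence 2) → 0 H
  atom 15: O, bond orders sum to 2 (valence 2) → 0 H
  atom 16: C, bond orders sum to 1 (valence 4) → 3 H
Totals → C:10, H:9, N:1, O:5.
In Hill order: C10H9NO5.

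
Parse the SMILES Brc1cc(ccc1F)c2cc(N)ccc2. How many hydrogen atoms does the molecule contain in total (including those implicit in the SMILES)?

9

Walk through each heavy atom and fill implicit hydrogens from standard valence (C 4, N 3, O 2, S 2, halogen 1); for lowercase aromatic atoms, an aromatic c carries 1 H when it has two neighbours and 0 H with three, and aromatic n carries 0 H:
  atom 1: Br (halogen, monovalent) → 0 H
  atom 2: aromatic c, 3 neighbours → 0 H
  atom 3: aromatic c, 2 neighbours → 1 H
  atom 4: aromatic c, 3 neighbours → 0 H
  atom 5: aromatic c, 2 neighbours → 1 H
  atom 6: aromatic c, 2 neighbours → 1 H
  atom 7: aromatic c, 3 neighbours → 0 H
  atom 8: F (halogen, monovalent) → 0 H
  atom 9: aromatic c, 3 neighbours → 0 H
  atom 10: aromatic c, 2 neighbours → 1 H
  atom 11: aromatic c, 3 neighbours → 0 H
  atom 12: N, bond orders sum to 1 (valence 3) → 2 H
  atom 13: aromatic c, 2 neighbours → 1 H
  atom 14: aromatic c, 2 neighbours → 1 H
  atom 15: aromatic c, 2 neighbours → 1 H
Total hydrogens: 9.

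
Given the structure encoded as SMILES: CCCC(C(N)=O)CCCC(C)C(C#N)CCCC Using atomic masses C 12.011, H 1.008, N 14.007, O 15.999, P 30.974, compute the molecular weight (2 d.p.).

First, the molecular formula is C16H30N2O (counting implicit H from valence).
  C: 16 × 12.011 = 192.176
  H: 30 × 1.008 = 30.240
  N: 2 × 14.007 = 28.014
  O: 1 × 15.999 = 15.999
Sum: 16×12.011 + 30×1.008 + 2×14.007 + 1×15.999 = 266.429 → 266.43 g/mol.

266.43 g/mol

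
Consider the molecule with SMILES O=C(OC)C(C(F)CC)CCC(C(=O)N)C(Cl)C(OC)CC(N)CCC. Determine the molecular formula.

C18H34ClFN2O4

Walk through each heavy atom and fill implicit hydrogens from standard valence (C 4, N 3, O 2, S 2, halogen 1):
  atom 1: O, bond orders sum to 2 (valence 2) → 0 H
  atom 2: C, bond orders sum to 4 (valence 4) → 0 H
  atom 3: O, bond orders sum to 2 (valence 2) → 0 H
  atom 4: C, bond orders sum to 1 (valence 4) → 3 H
  atom 5: C, bond orders sum to 3 (valence 4) → 1 H
  atom 6: C, bond orders sum to 3 (valence 4) → 1 H
  atom 7: F (halogen, monovalent) → 0 H
  atom 8: C, bond orders sum to 2 (valence 4) → 2 H
  atom 9: C, bond orders sum to 1 (valence 4) → 3 H
  atom 10: C, bond orders sum to 2 (valence 4) → 2 H
  atom 11: C, bond orders sum to 2 (valence 4) → 2 H
  atom 12: C, bond orders sum to 3 (valence 4) → 1 H
  atom 13: C, bond orders sum to 4 (valence 4) → 0 H
  atom 14: O, bond orders sum to 2 (valence 2) → 0 H
  atom 15: N, bond orders sum to 1 (valence 3) → 2 H
  atom 16: C, bond orders sum to 3 (valence 4) → 1 H
  atom 17: Cl (halogen, monovalent) → 0 H
  atom 18: C, bond orders sum to 3 (valence 4) → 1 H
  atom 19: O, bond orders sum to 2 (valence 2) → 0 H
  atom 20: C, bond orders sum to 1 (valence 4) → 3 H
  atom 21: C, bond orders sum to 2 (valence 4) → 2 H
  atom 22: C, bond orders sum to 3 (valence 4) → 1 H
  atom 23: N, bond orders sum to 1 (valence 3) → 2 H
  atom 24: C, bond orders sum to 2 (valence 4) → 2 H
  atom 25: C, bond orders sum to 2 (valence 4) → 2 H
  atom 26: C, bond orders sum to 1 (valence 4) → 3 H
Totals → C:18, H:34, Cl:1, F:1, N:2, O:4.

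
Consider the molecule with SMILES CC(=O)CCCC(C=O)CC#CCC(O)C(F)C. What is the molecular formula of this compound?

C14H21FO3

Walk through each heavy atom and fill implicit hydrogens from standard valence (C 4, N 3, O 2, S 2, halogen 1):
  atom 1: C, bond orders sum to 1 (valence 4) → 3 H
  atom 2: C, bond orders sum to 4 (valence 4) → 0 H
  atom 3: O, bond orders sum to 2 (valence 2) → 0 H
  atom 4: C, bond orders sum to 2 (valence 4) → 2 H
  atom 5: C, bond orders sum to 2 (valence 4) → 2 H
  atom 6: C, bond orders sum to 2 (valence 4) → 2 H
  atom 7: C, bond orders sum to 3 (valence 4) → 1 H
  atom 8: C, bond orders sum to 3 (valence 4) → 1 H
  atom 9: O, bond orders sum to 2 (valence 2) → 0 H
  atom 10: C, bond orders sum to 2 (valence 4) → 2 H
  atom 11: C, bond orders sum to 4 (valence 4) → 0 H
  atom 12: C, bond orders sum to 4 (valence 4) → 0 H
  atom 13: C, bond orders sum to 2 (valence 4) → 2 H
  atom 14: C, bond orders sum to 3 (valence 4) → 1 H
  atom 15: O, bond orders sum to 1 (valence 2) → 1 H
  atom 16: C, bond orders sum to 3 (valence 4) → 1 H
  atom 17: F (halogen, monovalent) → 0 H
  atom 18: C, bond orders sum to 1 (valence 4) → 3 H
Totals → C:14, H:21, F:1, O:3.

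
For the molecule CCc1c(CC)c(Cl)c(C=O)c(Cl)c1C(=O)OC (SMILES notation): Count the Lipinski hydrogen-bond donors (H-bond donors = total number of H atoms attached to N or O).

Donors: find every N or O and count the H atoms it carries.
  atom 11 (O): bond orders sum to 2 → 0 H
  atom 16 (O): bond orders sum to 2 → 0 H
  atom 17 (O): bond orders sum to 2 → 0 H
Lipinski HBD = 0.

0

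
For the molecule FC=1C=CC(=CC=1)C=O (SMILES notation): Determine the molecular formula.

Walk through each heavy atom and fill implicit hydrogens from standard valence (C 4, N 3, O 2, S 2, halogen 1):
  atom 1: F (halogen, monovalent) → 0 H
  atom 2: C, bond orders sum to 4 (valence 4) → 0 H
  atom 3: C, bond orders sum to 3 (valence 4) → 1 H
  atom 4: C, bond orders sum to 3 (valence 4) → 1 H
  atom 5: C, bond orders sum to 4 (valence 4) → 0 H
  atom 6: C, bond orders sum to 3 (valence 4) → 1 H
  atom 7: C, bond orders sum to 3 (valence 4) → 1 H
  atom 8: C, bond orders sum to 3 (valence 4) → 1 H
  atom 9: O, bond orders sum to 2 (valence 2) → 0 H
Totals → C:7, H:5, F:1, O:1.

C7H5FO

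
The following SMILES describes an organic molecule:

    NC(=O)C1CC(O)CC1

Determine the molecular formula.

Walk through each heavy atom and fill implicit hydrogens from standard valence (C 4, N 3, O 2, S 2, halogen 1):
  atom 1: N, bond orders sum to 1 (valence 3) → 2 H
  atom 2: C, bond orders sum to 4 (valence 4) → 0 H
  atom 3: O, bond orders sum to 2 (valence 2) → 0 H
  atom 4: C, bond orders sum to 3 (valence 4) → 1 H
  atom 5: C, bond orders sum to 2 (valence 4) → 2 H
  atom 6: C, bond orders sum to 3 (valence 4) → 1 H
  atom 7: O, bond orders sum to 1 (valence 2) → 1 H
  atom 8: C, bond orders sum to 2 (valence 4) → 2 H
  atom 9: C, bond orders sum to 2 (valence 4) → 2 H
Totals → C:6, H:11, N:1, O:2.

C6H11NO2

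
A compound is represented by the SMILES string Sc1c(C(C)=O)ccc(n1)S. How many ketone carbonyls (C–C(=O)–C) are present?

The ketone motif appears at heavy-atom position 4 in the SMILES.
Other groups present: 2 thiol.
Ketone count: 1.

1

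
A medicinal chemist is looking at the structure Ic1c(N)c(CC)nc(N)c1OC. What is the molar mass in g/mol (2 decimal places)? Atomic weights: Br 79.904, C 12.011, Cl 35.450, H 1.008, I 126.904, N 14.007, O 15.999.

First, the molecular formula is C8H12IN3O (counting implicit H from valence).
  C: 8 × 12.011 = 96.088
  H: 12 × 1.008 = 12.096
  I: 1 × 126.904 = 126.904
  N: 3 × 14.007 = 42.021
  O: 1 × 15.999 = 15.999
Sum: 8×12.011 + 12×1.008 + 1×126.904 + 3×14.007 + 1×15.999 = 293.108 → 293.11 g/mol.

293.11 g/mol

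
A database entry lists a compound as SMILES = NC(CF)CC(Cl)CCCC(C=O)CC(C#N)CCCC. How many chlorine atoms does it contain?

Scan the SMILES for Cl atoms (remember two-letter symbols like Cl and Br are single atoms).
Chlorine count: 1.

1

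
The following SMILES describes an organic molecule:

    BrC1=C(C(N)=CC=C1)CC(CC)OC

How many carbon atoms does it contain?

Count every carbon token in the SMILES (each C, including those in ring-closure positions and inside branches).
Carbon count: 11.

11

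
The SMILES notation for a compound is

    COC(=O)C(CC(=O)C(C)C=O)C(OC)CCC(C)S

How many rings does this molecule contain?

0

In SMILES, each pair of matching ring-closure digits denotes one ring-closing bond; the number of such bonds equals the number of independent rings.
Ring-closure bonds here: 0.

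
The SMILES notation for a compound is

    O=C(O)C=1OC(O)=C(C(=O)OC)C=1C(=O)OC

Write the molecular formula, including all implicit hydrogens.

Walk through each heavy atom and fill implicit hydrogens from standard valence (C 4, N 3, O 2, S 2, halogen 1):
  atom 1: O, bond orders sum to 2 (valence 2) → 0 H
  atom 2: C, bond orders sum to 4 (valence 4) → 0 H
  atom 3: O, bond orders sum to 1 (valence 2) → 1 H
  atom 4: C, bond orders sum to 4 (valence 4) → 0 H
  atom 5: O, bond orders sum to 2 (valence 2) → 0 H
  atom 6: C, bond orders sum to 4 (valence 4) → 0 H
  atom 7: O, bond orders sum to 1 (valence 2) → 1 H
  atom 8: C, bond orders sum to 4 (valence 4) → 0 H
  atom 9: C, bond orders sum to 4 (valence 4) → 0 H
  atom 10: O, bond orders sum to 2 (valence 2) → 0 H
  atom 11: O, bond orders sum to 2 (valence 2) → 0 H
  atom 12: C, bond orders sum to 1 (valence 4) → 3 H
  atom 13: C, bond orders sum to 4 (valence 4) → 0 H
  atom 14: C, bond orders sum to 4 (valence 4) → 0 H
  atom 15: O, bond orders sum to 2 (valence 2) → 0 H
  atom 16: O, bond orders sum to 2 (valence 2) → 0 H
  atom 17: C, bond orders sum to 1 (valence 4) → 3 H
Totals → C:9, H:8, O:8.
In Hill order: C9H8O8.

C9H8O8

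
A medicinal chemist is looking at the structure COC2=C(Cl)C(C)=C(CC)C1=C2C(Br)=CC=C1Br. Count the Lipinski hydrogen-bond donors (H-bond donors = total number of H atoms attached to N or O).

0

Donors: find every N or O and count the H atoms it carries.
  atom 2 (O): bond orders sum to 2 → 0 H
Lipinski HBD = 0.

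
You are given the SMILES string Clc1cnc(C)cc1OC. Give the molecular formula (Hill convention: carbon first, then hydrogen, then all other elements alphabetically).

Walk through each heavy atom and fill implicit hydrogens from standard valence (C 4, N 3, O 2, S 2, halogen 1); for lowercase aromatic atoms, an aromatic c carries 1 H when it has two neighbours and 0 H with three, and aromatic n carries 0 H:
  atom 1: Cl (halogen, monovalent) → 0 H
  atom 2: aromatic c, 3 neighbours → 0 H
  atom 3: aromatic c, 2 neighbours → 1 H
  atom 4: aromatic n, 2 neighbours → 0 H
  atom 5: aromatic c, 3 neighbours → 0 H
  atom 6: C, bond orders sum to 1 (valence 4) → 3 H
  atom 7: aromatic c, 2 neighbours → 1 H
  atom 8: aromatic c, 3 neighbours → 0 H
  atom 9: O, bond orders sum to 2 (valence 2) → 0 H
  atom 10: C, bond orders sum to 1 (valence 4) → 3 H
Totals → C:7, H:8, Cl:1, N:1, O:1.

C7H8ClNO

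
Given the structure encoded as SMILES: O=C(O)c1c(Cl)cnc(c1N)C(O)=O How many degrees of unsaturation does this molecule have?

Molecular formula: C7H5ClN2O4.
DoU = (2C + 2 + N − H − X) / 2, where X is the halogen count and O/S are ignored.
    = (2·7 + 2 + 2 − 5 − 1) / 2 = 12 / 2 = 6.

6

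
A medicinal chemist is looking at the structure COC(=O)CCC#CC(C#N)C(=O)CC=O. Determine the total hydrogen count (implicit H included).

Walk through each heavy atom and fill implicit hydrogens from standard valence (C 4, N 3, O 2, S 2, halogen 1):
  atom 1: C, bond orders sum to 1 (valence 4) → 3 H
  atom 2: O, bond orders sum to 2 (valence 2) → 0 H
  atom 3: C, bond orders sum to 4 (valence 4) → 0 H
  atom 4: O, bond orders sum to 2 (valence 2) → 0 H
  atom 5: C, bond orders sum to 2 (valence 4) → 2 H
  atom 6: C, bond orders sum to 2 (valence 4) → 2 H
  atom 7: C, bond orders sum to 4 (valence 4) → 0 H
  atom 8: C, bond orders sum to 4 (valence 4) → 0 H
  atom 9: C, bond orders sum to 3 (valence 4) → 1 H
  atom 10: C, bond orders sum to 4 (valence 4) → 0 H
  atom 11: N, bond orders sum to 3 (valence 3) → 0 H
  atom 12: C, bond orders sum to 4 (valence 4) → 0 H
  atom 13: O, bond orders sum to 2 (valence 2) → 0 H
  atom 14: C, bond orders sum to 2 (valence 4) → 2 H
  atom 15: C, bond orders sum to 3 (valence 4) → 1 H
  atom 16: O, bond orders sum to 2 (valence 2) → 0 H
Total hydrogens: 11.

11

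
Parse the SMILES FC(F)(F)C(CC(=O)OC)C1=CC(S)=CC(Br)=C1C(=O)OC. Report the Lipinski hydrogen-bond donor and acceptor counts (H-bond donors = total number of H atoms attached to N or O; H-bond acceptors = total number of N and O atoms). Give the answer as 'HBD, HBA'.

Donors: find every N or O and count the H atoms it carries.
  atom 8 (O): bond orders sum to 2 → 0 H
  atom 9 (O): bond orders sum to 2 → 0 H
  atom 20 (O): bond orders sum to 2 → 0 H
  atom 21 (O): bond orders sum to 2 → 0 H
Lipinski HBD = 0.
Acceptors: N atoms = 0, O atoms = 4 → HBA = 4.

0, 4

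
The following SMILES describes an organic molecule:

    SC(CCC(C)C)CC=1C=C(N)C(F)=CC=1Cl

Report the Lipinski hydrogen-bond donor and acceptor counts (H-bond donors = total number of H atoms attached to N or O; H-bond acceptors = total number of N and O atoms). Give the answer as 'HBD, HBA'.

2, 1

Donors: find every N or O and count the H atoms it carries.
  atom 12 (N): bond orders sum to 1 → 2 H
Lipinski HBD = 2.
Acceptors: N atoms = 1, O atoms = 0 → HBA = 1.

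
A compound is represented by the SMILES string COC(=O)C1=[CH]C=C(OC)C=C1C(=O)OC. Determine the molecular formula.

Walk through each heavy atom and fill implicit hydrogens from standard valence (C 4, N 3, O 2, S 2, halogen 1):
  atom 1: C, bond orders sum to 1 (valence 4) → 3 H
  atom 2: O, bond orders sum to 2 (valence 2) → 0 H
  atom 3: C, bond orders sum to 4 (valence 4) → 0 H
  atom 4: O, bond orders sum to 2 (valence 2) → 0 H
  atom 5: C, bond orders sum to 4 (valence 4) → 0 H
  atom 6: C with explicit H count 1
  atom 7: C, bond orders sum to 3 (valence 4) → 1 H
  atom 8: C, bond orders sum to 4 (valence 4) → 0 H
  atom 9: O, bond orders sum to 2 (valence 2) → 0 H
  atom 10: C, bond orders sum to 1 (valence 4) → 3 H
  atom 11: C, bond orders sum to 3 (valence 4) → 1 H
  atom 12: C, bond orders sum to 4 (valence 4) → 0 H
  atom 13: C, bond orders sum to 4 (valence 4) → 0 H
  atom 14: O, bond orders sum to 2 (valence 2) → 0 H
  atom 15: O, bond orders sum to 2 (valence 2) → 0 H
  atom 16: C, bond orders sum to 1 (valence 4) → 3 H
Totals → C:11, H:12, O:5.

C11H12O5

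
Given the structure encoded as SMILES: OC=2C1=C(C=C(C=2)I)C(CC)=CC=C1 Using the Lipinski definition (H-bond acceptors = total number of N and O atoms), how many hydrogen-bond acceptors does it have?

1

N atoms: 0; O atoms: 1.
Lipinski HBA = 0 + 1 = 1.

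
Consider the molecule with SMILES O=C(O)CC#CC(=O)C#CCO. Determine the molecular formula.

Walk through each heavy atom and fill implicit hydrogens from standard valence (C 4, N 3, O 2, S 2, halogen 1):
  atom 1: O, bond orders sum to 2 (valence 2) → 0 H
  atom 2: C, bond orders sum to 4 (valence 4) → 0 H
  atom 3: O, bond orders sum to 1 (valence 2) → 1 H
  atom 4: C, bond orders sum to 2 (valence 4) → 2 H
  atom 5: C, bond orders sum to 4 (valence 4) → 0 H
  atom 6: C, bond orders sum to 4 (valence 4) → 0 H
  atom 7: C, bond orders sum to 4 (valence 4) → 0 H
  atom 8: O, bond orders sum to 2 (valence 2) → 0 H
  atom 9: C, bond orders sum to 4 (valence 4) → 0 H
  atom 10: C, bond orders sum to 4 (valence 4) → 0 H
  atom 11: C, bond orders sum to 2 (valence 4) → 2 H
  atom 12: O, bond orders sum to 1 (valence 2) → 1 H
Totals → C:8, H:6, O:4.

C8H6O4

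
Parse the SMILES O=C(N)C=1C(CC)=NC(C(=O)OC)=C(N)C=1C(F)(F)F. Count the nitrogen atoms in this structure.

3

Scan the SMILES for N atoms (remember two-letter symbols like Cl and Br are single atoms).
Nitrogen count: 3.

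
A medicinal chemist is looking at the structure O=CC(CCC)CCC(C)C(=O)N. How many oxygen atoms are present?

Scan the SMILES for O atoms (remember two-letter symbols like Cl and Br are single atoms).
Oxygen count: 2.

2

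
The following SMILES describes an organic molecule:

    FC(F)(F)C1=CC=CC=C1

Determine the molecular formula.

C7H5F3

Walk through each heavy atom and fill implicit hydrogens from standard valence (C 4, N 3, O 2, S 2, halogen 1):
  atom 1: F (halogen, monovalent) → 0 H
  atom 2: C, bond orders sum to 4 (valence 4) → 0 H
  atom 3: F (halogen, monovalent) → 0 H
  atom 4: F (halogen, monovalent) → 0 H
  atom 5: C, bond orders sum to 4 (valence 4) → 0 H
  atom 6: C, bond orders sum to 3 (valence 4) → 1 H
  atom 7: C, bond orders sum to 3 (valence 4) → 1 H
  atom 8: C, bond orders sum to 3 (valence 4) → 1 H
  atom 9: C, bond orders sum to 3 (valence 4) → 1 H
  atom 10: C, bond orders sum to 3 (valence 4) → 1 H
Totals → C:7, H:5, F:3.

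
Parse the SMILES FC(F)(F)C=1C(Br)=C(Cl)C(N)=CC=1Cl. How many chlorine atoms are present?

Scan the SMILES for Cl atoms (remember two-letter symbols like Cl and Br are single atoms).
Chlorine count: 2.

2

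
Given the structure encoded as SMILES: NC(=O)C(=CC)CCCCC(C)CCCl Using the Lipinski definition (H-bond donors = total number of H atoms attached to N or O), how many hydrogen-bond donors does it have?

Donors: find every N or O and count the H atoms it carries.
  atom 1 (N): bond orders sum to 1 → 2 H
  atom 3 (O): bond orders sum to 2 → 0 H
Lipinski HBD = 2.

2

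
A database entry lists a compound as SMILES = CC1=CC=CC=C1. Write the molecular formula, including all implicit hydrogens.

Walk through each heavy atom and fill implicit hydrogens from standard valence (C 4, N 3, O 2, S 2, halogen 1):
  atom 1: C, bond orders sum to 1 (valence 4) → 3 H
  atom 2: C, bond orders sum to 4 (valence 4) → 0 H
  atom 3: C, bond orders sum to 3 (valence 4) → 1 H
  atom 4: C, bond orders sum to 3 (valence 4) → 1 H
  atom 5: C, bond orders sum to 3 (valence 4) → 1 H
  atom 6: C, bond orders sum to 3 (valence 4) → 1 H
  atom 7: C, bond orders sum to 3 (valence 4) → 1 H
Totals → C:7, H:8.

C7H8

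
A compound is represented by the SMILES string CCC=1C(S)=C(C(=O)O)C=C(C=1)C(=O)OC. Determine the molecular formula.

C11H12O4S

Walk through each heavy atom and fill implicit hydrogens from standard valence (C 4, N 3, O 2, S 2, halogen 1):
  atom 1: C, bond orders sum to 1 (valence 4) → 3 H
  atom 2: C, bond orders sum to 2 (valence 4) → 2 H
  atom 3: C, bond orders sum to 4 (valence 4) → 0 H
  atom 4: C, bond orders sum to 4 (valence 4) → 0 H
  atom 5: S, bond orders sum to 1 (valence 2) → 1 H
  atom 6: C, bond orders sum to 4 (valence 4) → 0 H
  atom 7: C, bond orders sum to 4 (valence 4) → 0 H
  atom 8: O, bond orders sum to 2 (valence 2) → 0 H
  atom 9: O, bond orders sum to 1 (valence 2) → 1 H
  atom 10: C, bond orders sum to 3 (valence 4) → 1 H
  atom 11: C, bond orders sum to 4 (valence 4) → 0 H
  atom 12: C, bond orders sum to 3 (valence 4) → 1 H
  atom 13: C, bond orders sum to 4 (valence 4) → 0 H
  atom 14: O, bond orders sum to 2 (valence 2) → 0 H
  atom 15: O, bond orders sum to 2 (valence 2) → 0 H
  atom 16: C, bond orders sum to 1 (valence 4) → 3 H
Totals → C:11, H:12, O:4, S:1.
In Hill order: C11H12O4S.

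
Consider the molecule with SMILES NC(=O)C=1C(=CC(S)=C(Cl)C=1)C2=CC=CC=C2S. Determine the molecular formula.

C13H10ClNOS2

Walk through each heavy atom and fill implicit hydrogens from standard valence (C 4, N 3, O 2, S 2, halogen 1):
  atom 1: N, bond orders sum to 1 (valence 3) → 2 H
  atom 2: C, bond orders sum to 4 (valence 4) → 0 H
  atom 3: O, bond orders sum to 2 (valence 2) → 0 H
  atom 4: C, bond orders sum to 4 (valence 4) → 0 H
  atom 5: C, bond orders sum to 4 (valence 4) → 0 H
  atom 6: C, bond orders sum to 3 (valence 4) → 1 H
  atom 7: C, bond orders sum to 4 (valence 4) → 0 H
  atom 8: S, bond orders sum to 1 (valence 2) → 1 H
  atom 9: C, bond orders sum to 4 (valence 4) → 0 H
  atom 10: Cl (halogen, monovalent) → 0 H
  atom 11: C, bond orders sum to 3 (valence 4) → 1 H
  atom 12: C, bond orders sum to 4 (valence 4) → 0 H
  atom 13: C, bond orders sum to 3 (valence 4) → 1 H
  atom 14: C, bond orders sum to 3 (valence 4) → 1 H
  atom 15: C, bond orders sum to 3 (valence 4) → 1 H
  atom 16: C, bond orders sum to 3 (valence 4) → 1 H
  atom 17: C, bond orders sum to 4 (valence 4) → 0 H
  atom 18: S, bond orders sum to 1 (valence 2) → 1 H
Totals → C:13, H:10, Cl:1, N:1, O:1, S:2.
In Hill order: C13H10ClNOS2.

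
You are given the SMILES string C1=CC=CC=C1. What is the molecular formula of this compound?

Walk through each heavy atom and fill implicit hydrogens from standard valence (C 4, N 3, O 2, S 2, halogen 1):
  atom 1: C, bond orders sum to 3 (valence 4) → 1 H
  atom 2: C, bond orders sum to 3 (valence 4) → 1 H
  atom 3: C, bond orders sum to 3 (valence 4) → 1 H
  atom 4: C, bond orders sum to 3 (valence 4) → 1 H
  atom 5: C, bond orders sum to 3 (valence 4) → 1 H
  atom 6: C, bond orders sum to 3 (valence 4) → 1 H
Totals → C:6, H:6.
In Hill order: C6H6.

C6H6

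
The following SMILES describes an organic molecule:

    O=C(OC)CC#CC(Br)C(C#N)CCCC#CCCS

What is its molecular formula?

Walk through each heavy atom and fill implicit hydrogens from standard valence (C 4, N 3, O 2, S 2, halogen 1):
  atom 1: O, bond orders sum to 2 (valence 2) → 0 H
  atom 2: C, bond orders sum to 4 (valence 4) → 0 H
  atom 3: O, bond orders sum to 2 (valence 2) → 0 H
  atom 4: C, bond orders sum to 1 (valence 4) → 3 H
  atom 5: C, bond orders sum to 2 (valence 4) → 2 H
  atom 6: C, bond orders sum to 4 (valence 4) → 0 H
  atom 7: C, bond orders sum to 4 (valence 4) → 0 H
  atom 8: C, bond orders sum to 3 (valence 4) → 1 H
  atom 9: Br (halogen, monovalent) → 0 H
  atom 10: C, bond orders sum to 3 (valence 4) → 1 H
  atom 11: C, bond orders sum to 4 (valence 4) → 0 H
  atom 12: N, bond orders sum to 3 (valence 3) → 0 H
  atom 13: C, bond orders sum to 2 (valence 4) → 2 H
  atom 14: C, bond orders sum to 2 (valence 4) → 2 H
  atom 15: C, bond orders sum to 2 (valence 4) → 2 H
  atom 16: C, bond orders sum to 4 (valence 4) → 0 H
  atom 17: C, bond orders sum to 4 (valence 4) → 0 H
  atom 18: C, bond orders sum to 2 (valence 4) → 2 H
  atom 19: C, bond orders sum to 2 (valence 4) → 2 H
  atom 20: S, bond orders sum to 1 (valence 2) → 1 H
Totals → C:15, H:18, Br:1, N:1, O:2, S:1.

C15H18BrNO2S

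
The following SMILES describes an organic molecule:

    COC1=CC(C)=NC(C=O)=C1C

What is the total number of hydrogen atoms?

11

Walk through each heavy atom and fill implicit hydrogens from standard valence (C 4, N 3, O 2, S 2, halogen 1):
  atom 1: C, bond orders sum to 1 (valence 4) → 3 H
  atom 2: O, bond orders sum to 2 (valence 2) → 0 H
  atom 3: C, bond orders sum to 4 (valence 4) → 0 H
  atom 4: C, bond orders sum to 3 (valence 4) → 1 H
  atom 5: C, bond orders sum to 4 (valence 4) → 0 H
  atom 6: C, bond orders sum to 1 (valence 4) → 3 H
  atom 7: N, bond orders sum to 3 (valence 3) → 0 H
  atom 8: C, bond orders sum to 4 (valence 4) → 0 H
  atom 9: C, bond orders sum to 3 (valence 4) → 1 H
  atom 10: O, bond orders sum to 2 (valence 2) → 0 H
  atom 11: C, bond orders sum to 4 (valence 4) → 0 H
  atom 12: C, bond orders sum to 1 (valence 4) → 3 H
Total hydrogens: 11.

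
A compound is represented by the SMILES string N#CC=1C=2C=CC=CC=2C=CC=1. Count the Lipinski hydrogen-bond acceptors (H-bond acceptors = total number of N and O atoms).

N atoms: 1; O atoms: 0.
Lipinski HBA = 1 + 0 = 1.

1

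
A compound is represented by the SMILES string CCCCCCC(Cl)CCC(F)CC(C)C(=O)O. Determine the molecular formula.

C14H26ClFO2

Walk through each heavy atom and fill implicit hydrogens from standard valence (C 4, N 3, O 2, S 2, halogen 1):
  atom 1: C, bond orders sum to 1 (valence 4) → 3 H
  atom 2: C, bond orders sum to 2 (valence 4) → 2 H
  atom 3: C, bond orders sum to 2 (valence 4) → 2 H
  atom 4: C, bond orders sum to 2 (valence 4) → 2 H
  atom 5: C, bond orders sum to 2 (valence 4) → 2 H
  atom 6: C, bond orders sum to 2 (valence 4) → 2 H
  atom 7: C, bond orders sum to 3 (valence 4) → 1 H
  atom 8: Cl (halogen, monovalent) → 0 H
  atom 9: C, bond orders sum to 2 (valence 4) → 2 H
  atom 10: C, bond orders sum to 2 (valence 4) → 2 H
  atom 11: C, bond orders sum to 3 (valence 4) → 1 H
  atom 12: F (halogen, monovalent) → 0 H
  atom 13: C, bond orders sum to 2 (valence 4) → 2 H
  atom 14: C, bond orders sum to 3 (valence 4) → 1 H
  atom 15: C, bond orders sum to 1 (valence 4) → 3 H
  atom 16: C, bond orders sum to 4 (valence 4) → 0 H
  atom 17: O, bond orders sum to 2 (valence 2) → 0 H
  atom 18: O, bond orders sum to 1 (valence 2) → 1 H
Totals → C:14, H:26, Cl:1, F:1, O:2.
In Hill order: C14H26ClFO2.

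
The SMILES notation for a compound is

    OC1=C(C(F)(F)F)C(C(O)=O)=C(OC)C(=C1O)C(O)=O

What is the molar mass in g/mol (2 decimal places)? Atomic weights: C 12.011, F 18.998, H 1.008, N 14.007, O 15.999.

First, the molecular formula is C10H7F3O7 (counting implicit H from valence).
  C: 10 × 12.011 = 120.110
  F: 3 × 18.998 = 56.994
  H: 7 × 1.008 = 7.056
  O: 7 × 15.999 = 111.993
Sum: 10×12.011 + 3×18.998 + 7×1.008 + 7×15.999 = 296.153 → 296.15 g/mol.

296.15 g/mol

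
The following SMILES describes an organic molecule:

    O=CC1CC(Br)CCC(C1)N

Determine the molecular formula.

C8H14BrNO

Walk through each heavy atom and fill implicit hydrogens from standard valence (C 4, N 3, O 2, S 2, halogen 1):
  atom 1: O, bond orders sum to 2 (valence 2) → 0 H
  atom 2: C, bond orders sum to 3 (valence 4) → 1 H
  atom 3: C, bond orders sum to 3 (valence 4) → 1 H
  atom 4: C, bond orders sum to 2 (valence 4) → 2 H
  atom 5: C, bond orders sum to 3 (valence 4) → 1 H
  atom 6: Br (halogen, monovalent) → 0 H
  atom 7: C, bond orders sum to 2 (valence 4) → 2 H
  atom 8: C, bond orders sum to 2 (valence 4) → 2 H
  atom 9: C, bond orders sum to 3 (valence 4) → 1 H
  atom 10: C, bond orders sum to 2 (valence 4) → 2 H
  atom 11: N, bond orders sum to 1 (valence 3) → 2 H
Totals → C:8, H:14, Br:1, N:1, O:1.
In Hill order: C8H14BrNO.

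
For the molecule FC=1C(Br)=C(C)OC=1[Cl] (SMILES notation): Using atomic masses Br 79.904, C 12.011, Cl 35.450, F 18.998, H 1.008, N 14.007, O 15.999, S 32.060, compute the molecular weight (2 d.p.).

First, the molecular formula is C5H3BrClFO (counting implicit H from valence).
  Br: 1 × 79.904 = 79.904
  C: 5 × 12.011 = 60.055
  Cl: 1 × 35.450 = 35.450
  F: 1 × 18.998 = 18.998
  H: 3 × 1.008 = 3.024
  O: 1 × 15.999 = 15.999
Sum: 1×79.904 + 5×12.011 + 1×35.450 + 1×18.998 + 3×1.008 + 1×15.999 = 213.430 → 213.43 g/mol.

213.43 g/mol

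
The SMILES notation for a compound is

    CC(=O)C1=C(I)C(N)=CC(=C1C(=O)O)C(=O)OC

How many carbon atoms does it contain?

Count every carbon token in the SMILES (each C, including those in ring-closure positions and inside branches).
Carbon count: 11.

11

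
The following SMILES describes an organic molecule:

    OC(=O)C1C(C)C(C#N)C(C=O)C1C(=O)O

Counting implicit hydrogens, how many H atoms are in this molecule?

Walk through each heavy atom and fill implicit hydrogens from standard valence (C 4, N 3, O 2, S 2, halogen 1):
  atom 1: O, bond orders sum to 1 (valence 2) → 1 H
  atom 2: C, bond orders sum to 4 (valence 4) → 0 H
  atom 3: O, bond orders sum to 2 (valence 2) → 0 H
  atom 4: C, bond orders sum to 3 (valence 4) → 1 H
  atom 5: C, bond orders sum to 3 (valence 4) → 1 H
  atom 6: C, bond orders sum to 1 (valence 4) → 3 H
  atom 7: C, bond orders sum to 3 (valence 4) → 1 H
  atom 8: C, bond orders sum to 4 (valence 4) → 0 H
  atom 9: N, bond orders sum to 3 (valence 3) → 0 H
  atom 10: C, bond orders sum to 3 (valence 4) → 1 H
  atom 11: C, bond orders sum to 3 (valence 4) → 1 H
  atom 12: O, bond orders sum to 2 (valence 2) → 0 H
  atom 13: C, bond orders sum to 3 (valence 4) → 1 H
  atom 14: C, bond orders sum to 4 (valence 4) → 0 H
  atom 15: O, bond orders sum to 2 (valence 2) → 0 H
  atom 16: O, bond orders sum to 1 (valence 2) → 1 H
Total hydrogens: 11.

11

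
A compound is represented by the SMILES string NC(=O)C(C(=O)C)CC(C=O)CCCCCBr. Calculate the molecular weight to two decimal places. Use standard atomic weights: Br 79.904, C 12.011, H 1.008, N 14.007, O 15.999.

306.20 g/mol

First, the molecular formula is C12H20BrNO3 (counting implicit H from valence).
  Br: 1 × 79.904 = 79.904
  C: 12 × 12.011 = 144.132
  H: 20 × 1.008 = 20.160
  N: 1 × 14.007 = 14.007
  O: 3 × 15.999 = 47.997
Sum: 1×79.904 + 12×12.011 + 20×1.008 + 1×14.007 + 3×15.999 = 306.200 → 306.20 g/mol.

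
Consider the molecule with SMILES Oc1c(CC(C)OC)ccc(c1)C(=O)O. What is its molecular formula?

Walk through each heavy atom and fill implicit hydrogens from standard valence (C 4, N 3, O 2, S 2, halogen 1); for lowercase aromatic atoms, an aromatic c carries 1 H when it has two neighbours and 0 H with three, and aromatic n carries 0 H:
  atom 1: O, bond orders sum to 1 (valence 2) → 1 H
  atom 2: aromatic c, 3 neighbours → 0 H
  atom 3: aromatic c, 3 neighbours → 0 H
  atom 4: C, bond orders sum to 2 (valence 4) → 2 H
  atom 5: C, bond orders sum to 3 (valence 4) → 1 H
  atom 6: C, bond orders sum to 1 (valence 4) → 3 H
  atom 7: O, bond orders sum to 2 (valence 2) → 0 H
  atom 8: C, bond orders sum to 1 (valence 4) → 3 H
  atom 9: aromatic c, 2 neighbours → 1 H
  atom 10: aromatic c, 2 neighbours → 1 H
  atom 11: aromatic c, 3 neighbours → 0 H
  atom 12: aromatic c, 2 neighbours → 1 H
  atom 13: C, bond orders sum to 4 (valence 4) → 0 H
  atom 14: O, bond orders sum to 2 (valence 2) → 0 H
  atom 15: O, bond orders sum to 1 (valence 2) → 1 H
Totals → C:11, H:14, O:4.

C11H14O4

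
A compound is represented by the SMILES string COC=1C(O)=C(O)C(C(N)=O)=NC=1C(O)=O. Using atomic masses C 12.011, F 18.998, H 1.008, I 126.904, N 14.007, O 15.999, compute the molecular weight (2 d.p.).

First, the molecular formula is C8H8N2O6 (counting implicit H from valence).
  C: 8 × 12.011 = 96.088
  H: 8 × 1.008 = 8.064
  N: 2 × 14.007 = 28.014
  O: 6 × 15.999 = 95.994
Sum: 8×12.011 + 8×1.008 + 2×14.007 + 6×15.999 = 228.160 → 228.16 g/mol.

228.16 g/mol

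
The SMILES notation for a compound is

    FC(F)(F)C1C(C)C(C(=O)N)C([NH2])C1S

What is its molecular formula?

Walk through each heavy atom and fill implicit hydrogens from standard valence (C 4, N 3, O 2, S 2, halogen 1):
  atom 1: F (halogen, monovalent) → 0 H
  atom 2: C, bond orders sum to 4 (valence 4) → 0 H
  atom 3: F (halogen, monovalent) → 0 H
  atom 4: F (halogen, monovalent) → 0 H
  atom 5: C, bond orders sum to 3 (valence 4) → 1 H
  atom 6: C, bond orders sum to 3 (valence 4) → 1 H
  atom 7: C, bond orders sum to 1 (valence 4) → 3 H
  atom 8: C, bond orders sum to 3 (valence 4) → 1 H
  atom 9: C, bond orders sum to 4 (valence 4) → 0 H
  atom 10: O, bond orders sum to 2 (valence 2) → 0 H
  atom 11: N, bond orders sum to 1 (valence 3) → 2 H
  atom 12: C, bond orders sum to 3 (valence 4) → 1 H
  atom 13: N with explicit H count 2
  atom 14: C, bond orders sum to 3 (valence 4) → 1 H
  atom 15: S, bond orders sum to 1 (valence 2) → 1 H
Totals → C:8, H:13, F:3, N:2, O:1, S:1.
In Hill order: C8H13F3N2OS.

C8H13F3N2OS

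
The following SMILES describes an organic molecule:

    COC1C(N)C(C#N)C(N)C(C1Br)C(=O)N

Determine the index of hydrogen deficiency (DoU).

4

Degree of unsaturation = (number of rings) + (number of π bonds).
Ring closures in the SMILES: 1.
π bonds: 1 double bond (each 1 DoU), 1 triple bond (each 2 DoU) → 3 DoU from unsaturation.
Total DoU = 1 + 3 = 4.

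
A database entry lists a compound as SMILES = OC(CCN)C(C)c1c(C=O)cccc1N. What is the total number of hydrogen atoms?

18

Walk through each heavy atom and fill implicit hydrogens from standard valence (C 4, N 3, O 2, S 2, halogen 1); for lowercase aromatic atoms, an aromatic c carries 1 H when it has two neighbours and 0 H with three, and aromatic n carries 0 H:
  atom 1: O, bond orders sum to 1 (valence 2) → 1 H
  atom 2: C, bond orders sum to 3 (valence 4) → 1 H
  atom 3: C, bond orders sum to 2 (valence 4) → 2 H
  atom 4: C, bond orders sum to 2 (valence 4) → 2 H
  atom 5: N, bond orders sum to 1 (valence 3) → 2 H
  atom 6: C, bond orders sum to 3 (valence 4) → 1 H
  atom 7: C, bond orders sum to 1 (valence 4) → 3 H
  atom 8: aromatic c, 3 neighbours → 0 H
  atom 9: aromatic c, 3 neighbours → 0 H
  atom 10: C, bond orders sum to 3 (valence 4) → 1 H
  atom 11: O, bond orders sum to 2 (valence 2) → 0 H
  atom 12: aromatic c, 2 neighbours → 1 H
  atom 13: aromatic c, 2 neighbours → 1 H
  atom 14: aromatic c, 2 neighbours → 1 H
  atom 15: aromatic c, 3 neighbours → 0 H
  atom 16: N, bond orders sum to 1 (valence 3) → 2 H
Total hydrogens: 18.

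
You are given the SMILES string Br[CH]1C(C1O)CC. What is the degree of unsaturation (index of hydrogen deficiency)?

Degree of unsaturation = (number of rings) + (number of π bonds).
Ring closures in the SMILES: 1.
π bonds: none → 0 DoU from unsaturation.
Total DoU = 1 + 0 = 1.

1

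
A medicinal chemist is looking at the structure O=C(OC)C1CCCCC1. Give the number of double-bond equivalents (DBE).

Degree of unsaturation = (number of rings) + (number of π bonds).
Ring closures in the SMILES: 1.
π bonds: 1 double bond (each 1 DoU) → 1 DoU from unsaturation.
Total DoU = 1 + 1 = 2.

2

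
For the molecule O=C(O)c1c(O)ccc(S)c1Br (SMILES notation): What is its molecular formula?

C7H5BrO3S

Walk through each heavy atom and fill implicit hydrogens from standard valence (C 4, N 3, O 2, S 2, halogen 1); for lowercase aromatic atoms, an aromatic c carries 1 H when it has two neighbours and 0 H with three, and aromatic n carries 0 H:
  atom 1: O, bond orders sum to 2 (valence 2) → 0 H
  atom 2: C, bond orders sum to 4 (valence 4) → 0 H
  atom 3: O, bond orders sum to 1 (valence 2) → 1 H
  atom 4: aromatic c, 3 neighbours → 0 H
  atom 5: aromatic c, 3 neighbours → 0 H
  atom 6: O, bond orders sum to 1 (valence 2) → 1 H
  atom 7: aromatic c, 2 neighbours → 1 H
  atom 8: aromatic c, 2 neighbours → 1 H
  atom 9: aromatic c, 3 neighbours → 0 H
  atom 10: S, bond orders sum to 1 (valence 2) → 1 H
  atom 11: aromatic c, 3 neighbours → 0 H
  atom 12: Br (halogen, monovalent) → 0 H
Totals → C:7, H:5, Br:1, O:3, S:1.
In Hill order: C7H5BrO3S.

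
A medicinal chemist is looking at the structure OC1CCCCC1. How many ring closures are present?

1

In SMILES, each pair of matching ring-closure digits denotes one ring-closing bond; the number of such bonds equals the number of independent rings.
Ring-closure bonds here: 1.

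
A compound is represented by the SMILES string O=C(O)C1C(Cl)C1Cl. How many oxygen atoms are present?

Scan the SMILES for O atoms (remember two-letter symbols like Cl and Br are single atoms).
Oxygen count: 2.

2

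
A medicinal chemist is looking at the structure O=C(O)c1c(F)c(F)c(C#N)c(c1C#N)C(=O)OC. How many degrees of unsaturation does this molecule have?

10

Molecular formula: C11H4F2N2O4.
DoU = (2C + 2 + N − H − X) / 2, where X is the halogen count and O/S are ignored.
    = (2·11 + 2 + 2 − 4 − 2) / 2 = 20 / 2 = 10.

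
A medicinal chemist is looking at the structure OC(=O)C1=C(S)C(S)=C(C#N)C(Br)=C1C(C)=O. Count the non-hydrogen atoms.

17

Every atom symbol written in the SMILES (organic subset) is one heavy atom; implicit H are not written.
Heavy atoms by element → Br:1, C:10, N:1, O:3, S:2.
Total: 17.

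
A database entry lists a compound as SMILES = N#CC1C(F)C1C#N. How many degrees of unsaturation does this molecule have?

5

Degree of unsaturation = (number of rings) + (number of π bonds).
Ring closures in the SMILES: 1.
π bonds: 2 triple bonds (each 2 DoU) → 4 DoU from unsaturation.
Total DoU = 1 + 4 = 5.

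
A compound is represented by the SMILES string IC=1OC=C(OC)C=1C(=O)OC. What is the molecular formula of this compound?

Walk through each heavy atom and fill implicit hydrogens from standard valence (C 4, N 3, O 2, S 2, halogen 1):
  atom 1: I (halogen, monovalent) → 0 H
  atom 2: C, bond orders sum to 4 (valence 4) → 0 H
  atom 3: O, bond orders sum to 2 (valence 2) → 0 H
  atom 4: C, bond orders sum to 3 (valence 4) → 1 H
  atom 5: C, bond orders sum to 4 (valence 4) → 0 H
  atom 6: O, bond orders sum to 2 (valence 2) → 0 H
  atom 7: C, bond orders sum to 1 (valence 4) → 3 H
  atom 8: C, bond orders sum to 4 (valence 4) → 0 H
  atom 9: C, bond orders sum to 4 (valence 4) → 0 H
  atom 10: O, bond orders sum to 2 (valence 2) → 0 H
  atom 11: O, bond orders sum to 2 (valence 2) → 0 H
  atom 12: C, bond orders sum to 1 (valence 4) → 3 H
Totals → C:7, H:7, I:1, O:4.
In Hill order: C7H7IO4.

C7H7IO4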